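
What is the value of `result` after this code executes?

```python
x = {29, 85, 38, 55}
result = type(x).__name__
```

x is set; result = 'set'

'set'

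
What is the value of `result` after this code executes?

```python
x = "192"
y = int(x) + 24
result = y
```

x = '192'; y = 216; result = 216

216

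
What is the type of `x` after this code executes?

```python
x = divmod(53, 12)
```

divmod() returns tuple of (quotient, remainder)

tuple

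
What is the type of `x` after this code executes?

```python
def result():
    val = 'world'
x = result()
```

Function without return returns None

NoneType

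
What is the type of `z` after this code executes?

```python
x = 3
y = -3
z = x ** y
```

int ** negative = float

float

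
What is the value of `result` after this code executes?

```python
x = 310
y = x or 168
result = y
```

x = 310; y = 310; result = 310

310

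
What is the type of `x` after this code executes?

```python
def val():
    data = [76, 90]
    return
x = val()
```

Bare return returns None

NoneType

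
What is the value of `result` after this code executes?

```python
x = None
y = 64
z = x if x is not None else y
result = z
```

x = None; y = 64; z = 64; result = 64

64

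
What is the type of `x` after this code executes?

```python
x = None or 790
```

'or' with None returns the other truthy value

int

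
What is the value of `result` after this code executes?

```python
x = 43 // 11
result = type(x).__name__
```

x is int; result = 'int'

'int'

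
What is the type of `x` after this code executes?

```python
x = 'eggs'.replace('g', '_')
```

str.replace() returns str

str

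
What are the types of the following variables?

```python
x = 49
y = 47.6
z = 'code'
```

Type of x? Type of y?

x is assigned a bare integer (no decimal point), so it is an int; y is assigned a number with a decimal point, so it is a float

int, float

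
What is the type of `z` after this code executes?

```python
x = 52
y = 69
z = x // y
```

int // int = int

int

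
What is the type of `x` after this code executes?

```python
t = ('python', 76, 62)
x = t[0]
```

Index 0 of tuple is a str literal

str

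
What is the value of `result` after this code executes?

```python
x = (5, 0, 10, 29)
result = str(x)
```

x = (5, 0, 10, 29); result = '(5, 0, 10, 29)'

'(5, 0, 10, 29)'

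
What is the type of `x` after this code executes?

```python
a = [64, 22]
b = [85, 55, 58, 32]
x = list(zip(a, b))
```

list(zip()) returns a list of tuples

list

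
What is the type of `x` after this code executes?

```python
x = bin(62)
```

bin() returns str representation

str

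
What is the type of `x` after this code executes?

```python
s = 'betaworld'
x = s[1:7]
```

Slicing a str returns str

str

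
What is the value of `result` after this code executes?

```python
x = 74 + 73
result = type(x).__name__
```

x is int; result = 'int'

'int'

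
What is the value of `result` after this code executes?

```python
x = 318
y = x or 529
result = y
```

x = 318; y = 318; result = 318

318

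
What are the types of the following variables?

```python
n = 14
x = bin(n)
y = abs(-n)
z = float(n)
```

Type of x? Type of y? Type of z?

bin() returns str; abs() of int returns int; float() returns float

str, int, float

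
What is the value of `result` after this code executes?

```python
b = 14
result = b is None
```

b = 14; result = False

False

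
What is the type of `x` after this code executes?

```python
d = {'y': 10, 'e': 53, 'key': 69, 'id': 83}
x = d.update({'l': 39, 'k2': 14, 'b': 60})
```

dict.update() returns None

NoneType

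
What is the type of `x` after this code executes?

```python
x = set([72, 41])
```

set() constructor returns set

set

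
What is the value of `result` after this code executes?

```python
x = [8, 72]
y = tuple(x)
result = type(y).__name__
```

x is list; y is tuple; result = 'tuple'

'tuple'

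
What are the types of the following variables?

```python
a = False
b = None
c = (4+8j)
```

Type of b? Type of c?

b is assigned None, whose type is NoneType; c is assigned (4+8j), an int plus an imaginary literal (j suffix), which evaluates to complex

NoneType, complex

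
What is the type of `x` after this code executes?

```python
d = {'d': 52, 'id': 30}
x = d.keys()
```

.keys() returns dict_keys view

dict_keys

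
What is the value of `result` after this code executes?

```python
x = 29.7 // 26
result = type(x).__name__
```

x is float; result = 'float'

'float'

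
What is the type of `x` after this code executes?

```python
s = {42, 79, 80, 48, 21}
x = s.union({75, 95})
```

set.union() returns a new set

set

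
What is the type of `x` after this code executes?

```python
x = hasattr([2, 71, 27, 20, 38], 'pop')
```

hasattr() returns bool

bool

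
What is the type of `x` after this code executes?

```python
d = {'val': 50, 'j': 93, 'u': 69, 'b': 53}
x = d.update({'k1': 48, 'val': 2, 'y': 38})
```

dict.update() returns None

NoneType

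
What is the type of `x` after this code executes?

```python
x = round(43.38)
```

round() with no decimal places returns int

int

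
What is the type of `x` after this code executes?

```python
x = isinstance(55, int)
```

isinstance() returns bool

bool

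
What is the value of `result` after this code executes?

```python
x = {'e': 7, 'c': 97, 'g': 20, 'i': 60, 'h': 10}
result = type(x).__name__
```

x is dict; result = 'dict'

'dict'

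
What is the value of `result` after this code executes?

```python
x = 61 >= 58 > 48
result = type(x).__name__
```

x is bool; result = 'bool'

'bool'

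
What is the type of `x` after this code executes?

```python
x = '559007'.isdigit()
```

str.isdigit() returns bool

bool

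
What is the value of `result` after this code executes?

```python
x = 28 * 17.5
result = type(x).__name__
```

x is float; result = 'float'

'float'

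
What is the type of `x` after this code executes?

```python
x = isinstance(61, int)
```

isinstance() returns bool

bool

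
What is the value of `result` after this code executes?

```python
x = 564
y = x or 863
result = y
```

x = 564; y = 564; result = 564

564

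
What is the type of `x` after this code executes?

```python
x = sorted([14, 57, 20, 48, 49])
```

sorted() always returns list

list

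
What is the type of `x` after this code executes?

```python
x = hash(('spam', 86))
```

hash() returns int

int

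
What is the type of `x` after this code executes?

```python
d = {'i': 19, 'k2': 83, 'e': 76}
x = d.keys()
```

.keys() returns dict_keys view

dict_keys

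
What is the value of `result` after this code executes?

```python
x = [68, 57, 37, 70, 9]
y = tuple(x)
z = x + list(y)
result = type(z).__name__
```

x is list; y is tuple; z is list; result = 'list'

'list'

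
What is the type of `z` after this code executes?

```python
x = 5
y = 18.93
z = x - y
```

int - float = float

float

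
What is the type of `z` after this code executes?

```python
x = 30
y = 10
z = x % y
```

int % int = int

int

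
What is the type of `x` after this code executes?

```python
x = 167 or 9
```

'or' returns first truthy value (int)

int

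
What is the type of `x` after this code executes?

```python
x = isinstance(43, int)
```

isinstance() returns bool

bool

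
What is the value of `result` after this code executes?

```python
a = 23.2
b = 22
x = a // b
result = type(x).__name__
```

a is float; b is int; x is float; result = 'float'

'float'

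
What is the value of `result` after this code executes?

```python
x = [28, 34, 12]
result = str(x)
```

x = [28, 34, 12]; result = '[28, 34, 12]'

'[28, 34, 12]'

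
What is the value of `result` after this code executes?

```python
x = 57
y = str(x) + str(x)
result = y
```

x = 57; y = '5757'; result = '5757'

'5757'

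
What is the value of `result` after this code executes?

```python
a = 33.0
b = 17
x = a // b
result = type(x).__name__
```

a is float; b is int; x is float; result = 'float'

'float'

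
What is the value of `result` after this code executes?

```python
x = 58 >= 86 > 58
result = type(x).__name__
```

x is bool; result = 'bool'

'bool'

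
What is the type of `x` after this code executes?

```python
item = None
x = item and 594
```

'and' returns first falsy value (None)

NoneType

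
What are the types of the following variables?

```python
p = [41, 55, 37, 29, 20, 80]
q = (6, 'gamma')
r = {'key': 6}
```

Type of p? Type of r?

p is assigned a list literal (square brackets); r is assigned a dict literal ({key: value})

list, dict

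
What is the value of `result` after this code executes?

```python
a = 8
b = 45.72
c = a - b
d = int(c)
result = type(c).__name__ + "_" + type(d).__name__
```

a is int; b is float; c is float; d is int; result = 'float_int'

'float_int'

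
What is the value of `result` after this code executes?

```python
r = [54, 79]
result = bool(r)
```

r = [54, 79]; result = True

True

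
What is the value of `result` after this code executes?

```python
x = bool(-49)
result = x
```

x = True; result = True

True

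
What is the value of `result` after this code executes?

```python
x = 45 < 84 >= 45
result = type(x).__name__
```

x is bool; result = 'bool'

'bool'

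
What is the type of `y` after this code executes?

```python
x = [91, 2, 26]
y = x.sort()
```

list.sort() returns None (mutates in place)

NoneType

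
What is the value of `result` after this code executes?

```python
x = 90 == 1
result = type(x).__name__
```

x is bool; result = 'bool'

'bool'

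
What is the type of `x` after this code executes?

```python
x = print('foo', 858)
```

print() returns None

NoneType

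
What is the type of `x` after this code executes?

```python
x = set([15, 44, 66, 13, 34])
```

set() constructor returns set

set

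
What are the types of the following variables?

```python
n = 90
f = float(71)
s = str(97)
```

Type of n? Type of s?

n is assigned a bare integer (no decimal point), so it is an int; s is assigned the result of calling str(), which returns a str

int, str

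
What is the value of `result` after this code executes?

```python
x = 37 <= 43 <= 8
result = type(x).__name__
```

x is bool; result = 'bool'

'bool'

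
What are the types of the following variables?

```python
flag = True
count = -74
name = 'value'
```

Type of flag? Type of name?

flag is assigned the constant True, which has type bool; name is assigned a quoted string literal, so it is a str

bool, str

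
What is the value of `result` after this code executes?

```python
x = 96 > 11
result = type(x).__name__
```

x is bool; result = 'bool'

'bool'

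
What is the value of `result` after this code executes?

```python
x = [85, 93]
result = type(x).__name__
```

x is list; result = 'list'

'list'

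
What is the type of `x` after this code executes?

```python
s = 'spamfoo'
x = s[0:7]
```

Slicing a str returns str

str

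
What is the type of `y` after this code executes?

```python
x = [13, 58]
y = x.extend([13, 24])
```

list.extend() returns None

NoneType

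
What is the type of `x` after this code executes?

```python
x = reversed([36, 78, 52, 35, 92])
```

reversed() on a list returns list_reverseiterator

list_reverseiterator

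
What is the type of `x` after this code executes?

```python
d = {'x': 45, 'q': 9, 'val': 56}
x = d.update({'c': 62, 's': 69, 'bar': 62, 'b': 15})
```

dict.update() returns None

NoneType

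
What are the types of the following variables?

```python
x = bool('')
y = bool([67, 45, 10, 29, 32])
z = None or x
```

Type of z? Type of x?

None or bool returns the bool; bool() returns bool

bool, bool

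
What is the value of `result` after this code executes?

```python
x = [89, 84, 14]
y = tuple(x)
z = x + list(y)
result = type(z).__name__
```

x is list; y is tuple; z is list; result = 'list'

'list'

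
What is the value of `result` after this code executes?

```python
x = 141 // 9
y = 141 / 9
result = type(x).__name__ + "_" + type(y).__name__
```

x is int; y is float; result = 'int_float'

'int_float'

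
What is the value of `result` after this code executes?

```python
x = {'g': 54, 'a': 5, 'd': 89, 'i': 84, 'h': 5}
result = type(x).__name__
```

x is dict; result = 'dict'

'dict'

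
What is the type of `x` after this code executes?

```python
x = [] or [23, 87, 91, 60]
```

'or' returns first truthy value (list)

list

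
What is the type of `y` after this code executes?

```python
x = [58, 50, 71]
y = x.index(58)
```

list.index() returns int

int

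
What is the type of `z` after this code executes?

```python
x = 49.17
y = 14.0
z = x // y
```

float // float = float

float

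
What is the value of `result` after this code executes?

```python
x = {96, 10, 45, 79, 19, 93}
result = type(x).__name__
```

x is set; result = 'set'

'set'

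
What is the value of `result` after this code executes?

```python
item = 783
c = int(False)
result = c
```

item = 783; c = 0; result = 0

0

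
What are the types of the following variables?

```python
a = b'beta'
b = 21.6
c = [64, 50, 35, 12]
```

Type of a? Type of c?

a is assigned a bytes literal (b'...' prefix); c is assigned a list literal (square brackets)

bytes, list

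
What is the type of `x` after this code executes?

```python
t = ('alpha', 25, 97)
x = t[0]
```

Index 0 of tuple is a str literal

str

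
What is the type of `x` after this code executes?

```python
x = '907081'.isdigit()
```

str.isdigit() returns bool

bool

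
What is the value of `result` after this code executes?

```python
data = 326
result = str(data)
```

data = 326; result = '326'

'326'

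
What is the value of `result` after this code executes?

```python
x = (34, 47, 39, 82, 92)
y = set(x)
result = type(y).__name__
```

x is tuple; y is set; result = 'set'

'set'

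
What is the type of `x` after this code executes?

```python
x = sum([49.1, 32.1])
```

sum() of floats returns float

float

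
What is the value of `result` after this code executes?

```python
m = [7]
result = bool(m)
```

m = [7]; result = True

True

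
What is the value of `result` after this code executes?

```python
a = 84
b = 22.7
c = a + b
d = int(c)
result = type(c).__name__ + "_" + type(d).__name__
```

a is int; b is float; c is float; d is int; result = 'float_int'

'float_int'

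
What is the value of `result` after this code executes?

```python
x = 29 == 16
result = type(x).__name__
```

x is bool; result = 'bool'

'bool'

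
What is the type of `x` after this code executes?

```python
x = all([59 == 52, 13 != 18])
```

all() returns bool

bool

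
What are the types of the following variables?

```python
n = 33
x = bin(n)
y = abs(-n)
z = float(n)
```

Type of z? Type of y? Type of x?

float() returns float; abs() of int returns int; bin() returns str

float, int, str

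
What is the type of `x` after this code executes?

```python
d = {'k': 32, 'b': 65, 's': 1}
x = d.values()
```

.values() returns dict_values view

dict_values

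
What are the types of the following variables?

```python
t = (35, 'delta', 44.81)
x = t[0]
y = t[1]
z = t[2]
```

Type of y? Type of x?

tuple[1] is str; tuple[0] is int

str, int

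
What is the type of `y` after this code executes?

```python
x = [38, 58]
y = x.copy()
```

list.copy() returns list

list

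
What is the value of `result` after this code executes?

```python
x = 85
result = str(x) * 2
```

x = 85; result = '8585'

'8585'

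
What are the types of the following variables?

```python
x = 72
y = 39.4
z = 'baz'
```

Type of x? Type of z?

x is assigned a bare integer (no decimal point), so it is an int; z is assigned a quoted string literal, so it is a str

int, str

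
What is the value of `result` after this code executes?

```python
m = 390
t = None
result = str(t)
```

m = 390; t = None; result = 'None'

'None'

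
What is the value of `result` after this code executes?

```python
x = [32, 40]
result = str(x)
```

x = [32, 40]; result = '[32, 40]'

'[32, 40]'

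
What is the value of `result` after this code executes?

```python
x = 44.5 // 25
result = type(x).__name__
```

x is float; result = 'float'

'float'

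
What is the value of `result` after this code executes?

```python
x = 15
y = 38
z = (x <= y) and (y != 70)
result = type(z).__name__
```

x is int; y is int; z is bool; result = 'bool'

'bool'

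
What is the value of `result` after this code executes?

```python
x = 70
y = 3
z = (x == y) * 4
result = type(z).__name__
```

x is int; y is int; z is int; result = 'int'

'int'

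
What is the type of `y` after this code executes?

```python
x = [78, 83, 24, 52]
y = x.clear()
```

list.clear() returns None

NoneType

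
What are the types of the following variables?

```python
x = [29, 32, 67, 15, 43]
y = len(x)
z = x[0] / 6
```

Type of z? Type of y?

int / int = float; len() returns int

float, int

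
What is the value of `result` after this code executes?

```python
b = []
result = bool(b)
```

b = []; result = False

False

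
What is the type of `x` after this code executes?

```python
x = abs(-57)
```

abs() of int returns int

int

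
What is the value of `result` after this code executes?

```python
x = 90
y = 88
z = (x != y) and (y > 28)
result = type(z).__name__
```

x is int; y is int; z is bool; result = 'bool'

'bool'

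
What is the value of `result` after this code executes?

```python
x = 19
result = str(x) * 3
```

x = 19; result = '191919'

'191919'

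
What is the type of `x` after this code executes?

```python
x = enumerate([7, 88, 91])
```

enumerate() returns an enumerate object

enumerate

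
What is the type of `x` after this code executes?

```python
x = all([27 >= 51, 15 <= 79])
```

all() returns bool

bool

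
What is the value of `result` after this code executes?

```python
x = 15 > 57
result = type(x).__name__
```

x is bool; result = 'bool'

'bool'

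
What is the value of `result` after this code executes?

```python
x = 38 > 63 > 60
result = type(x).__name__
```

x is bool; result = 'bool'

'bool'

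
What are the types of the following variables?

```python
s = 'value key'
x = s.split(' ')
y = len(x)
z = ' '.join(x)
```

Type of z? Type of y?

str.join() returns str; len() returns int

str, int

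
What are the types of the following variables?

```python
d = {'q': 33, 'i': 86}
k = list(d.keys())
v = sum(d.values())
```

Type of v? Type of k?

sum of ints is int; list() converts to list

int, list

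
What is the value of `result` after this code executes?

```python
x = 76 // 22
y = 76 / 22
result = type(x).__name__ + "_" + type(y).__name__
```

x is int; y is float; result = 'int_float'

'int_float'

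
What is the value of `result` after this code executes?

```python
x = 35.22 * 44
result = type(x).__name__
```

x is float; result = 'float'

'float'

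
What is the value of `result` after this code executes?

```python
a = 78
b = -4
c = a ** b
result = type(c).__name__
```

a is int; b is int; c is float; result = 'float'

'float'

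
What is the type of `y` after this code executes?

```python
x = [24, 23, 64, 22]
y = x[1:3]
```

Slicing a list returns a list

list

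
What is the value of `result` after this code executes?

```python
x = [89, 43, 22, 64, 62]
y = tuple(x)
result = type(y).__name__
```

x is list; y is tuple; result = 'tuple'

'tuple'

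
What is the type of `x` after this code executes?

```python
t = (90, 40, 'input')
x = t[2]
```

Index 2 of tuple is a str literal

str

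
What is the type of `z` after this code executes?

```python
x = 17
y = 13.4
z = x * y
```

int * float = float

float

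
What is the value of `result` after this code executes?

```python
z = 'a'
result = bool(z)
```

z = 'a'; result = True

True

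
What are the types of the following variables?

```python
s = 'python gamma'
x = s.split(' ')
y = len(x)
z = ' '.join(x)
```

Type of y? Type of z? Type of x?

len() returns int; str.join() returns str; str.split() returns list

int, str, list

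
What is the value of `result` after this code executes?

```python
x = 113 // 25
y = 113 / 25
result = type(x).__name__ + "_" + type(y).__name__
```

x is int; y is float; result = 'int_float'

'int_float'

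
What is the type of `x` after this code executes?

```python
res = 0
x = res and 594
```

'and' returns first falsy value (0 is int)

int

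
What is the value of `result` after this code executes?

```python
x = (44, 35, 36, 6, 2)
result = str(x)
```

x = (44, 35, 36, 6, 2); result = '(44, 35, 36, 6, 2)'

'(44, 35, 36, 6, 2)'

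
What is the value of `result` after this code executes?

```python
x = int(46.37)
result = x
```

x = 46; result = 46

46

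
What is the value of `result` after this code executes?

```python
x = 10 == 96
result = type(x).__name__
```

x is bool; result = 'bool'

'bool'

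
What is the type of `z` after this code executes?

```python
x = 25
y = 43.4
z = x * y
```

int * float = float

float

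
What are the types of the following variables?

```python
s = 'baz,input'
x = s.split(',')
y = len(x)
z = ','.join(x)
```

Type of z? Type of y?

str.join() returns str; len() returns int

str, int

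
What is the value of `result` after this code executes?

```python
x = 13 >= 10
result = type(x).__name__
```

x is bool; result = 'bool'

'bool'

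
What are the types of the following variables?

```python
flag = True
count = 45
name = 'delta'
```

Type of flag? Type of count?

flag is assigned the constant True, which has type bool; count is assigned a bare integer (no decimal point), so it is an int

bool, int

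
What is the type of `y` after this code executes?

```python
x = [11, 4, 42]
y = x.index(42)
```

list.index() returns int

int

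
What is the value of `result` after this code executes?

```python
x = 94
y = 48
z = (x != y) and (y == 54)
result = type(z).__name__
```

x is int; y is int; z is bool; result = 'bool'

'bool'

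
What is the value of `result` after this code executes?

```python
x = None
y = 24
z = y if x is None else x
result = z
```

x = None; y = 24; z = 24; result = 24

24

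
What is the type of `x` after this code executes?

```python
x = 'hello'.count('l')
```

str.count() returns int

int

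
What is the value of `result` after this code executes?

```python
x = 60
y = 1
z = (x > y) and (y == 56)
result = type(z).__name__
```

x is int; y is int; z is bool; result = 'bool'

'bool'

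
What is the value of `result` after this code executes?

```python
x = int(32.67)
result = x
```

x = 32; result = 32

32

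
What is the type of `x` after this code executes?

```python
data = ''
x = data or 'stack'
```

'or' returns first truthy value (str)

str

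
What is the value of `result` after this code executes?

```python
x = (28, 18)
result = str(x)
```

x = (28, 18); result = '(28, 18)'

'(28, 18)'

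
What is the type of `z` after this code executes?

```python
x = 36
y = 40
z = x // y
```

int // int = int

int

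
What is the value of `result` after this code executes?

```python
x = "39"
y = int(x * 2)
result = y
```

x = '39'; y = 3939; result = 3939

3939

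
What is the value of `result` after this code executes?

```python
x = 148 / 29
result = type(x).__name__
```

x is float; result = 'float'

'float'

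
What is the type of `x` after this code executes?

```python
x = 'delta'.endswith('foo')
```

str.endswith() returns bool

bool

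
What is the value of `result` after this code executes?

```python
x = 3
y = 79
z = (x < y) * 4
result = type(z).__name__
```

x is int; y is int; z is int; result = 'int'

'int'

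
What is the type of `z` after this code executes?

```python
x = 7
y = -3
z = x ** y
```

int ** negative = float

float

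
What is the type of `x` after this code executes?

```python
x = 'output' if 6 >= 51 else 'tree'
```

Both branches of conditional are str

str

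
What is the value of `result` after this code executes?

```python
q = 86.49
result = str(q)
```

q = 86.49; result = '86.49'

'86.49'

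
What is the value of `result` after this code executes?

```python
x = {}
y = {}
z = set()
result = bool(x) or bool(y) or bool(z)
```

x = {}; y = {}; z = set(); result = False

False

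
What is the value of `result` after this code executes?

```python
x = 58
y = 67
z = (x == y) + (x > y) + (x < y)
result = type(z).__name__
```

x is int; y is int; z is int; result = 'int'

'int'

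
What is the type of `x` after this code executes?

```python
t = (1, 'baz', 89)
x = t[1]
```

Index 1 of tuple is a str literal

str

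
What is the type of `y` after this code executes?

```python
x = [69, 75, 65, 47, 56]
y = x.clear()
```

list.clear() returns None

NoneType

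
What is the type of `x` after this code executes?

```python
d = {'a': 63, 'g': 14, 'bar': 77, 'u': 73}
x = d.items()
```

dict.items() returns dict_items view

dict_items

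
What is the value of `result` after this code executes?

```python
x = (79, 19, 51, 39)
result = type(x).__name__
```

x is tuple; result = 'tuple'

'tuple'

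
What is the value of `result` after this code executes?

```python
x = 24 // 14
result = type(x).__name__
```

x is int; result = 'int'

'int'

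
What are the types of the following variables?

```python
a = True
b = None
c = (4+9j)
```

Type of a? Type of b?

a is assigned the constant True, which has type bool; b is assigned None, whose type is NoneType

bool, NoneType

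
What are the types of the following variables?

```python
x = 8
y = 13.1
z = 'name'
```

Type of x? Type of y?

x is assigned a bare integer (no decimal point), so it is an int; y is assigned a number with a decimal point, so it is a float

int, float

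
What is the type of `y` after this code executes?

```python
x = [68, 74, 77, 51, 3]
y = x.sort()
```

list.sort() returns None (mutates in place)

NoneType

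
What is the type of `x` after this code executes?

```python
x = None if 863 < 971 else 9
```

863 < 971 is True, so the if branch is taken

NoneType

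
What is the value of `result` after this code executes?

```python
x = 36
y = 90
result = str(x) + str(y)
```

x = 36; y = 90; result = '3690'

'3690'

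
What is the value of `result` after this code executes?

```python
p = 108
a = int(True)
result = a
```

p = 108; a = 1; result = 1

1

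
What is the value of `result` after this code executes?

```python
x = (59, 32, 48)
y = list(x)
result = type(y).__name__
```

x is tuple; y is list; result = 'list'

'list'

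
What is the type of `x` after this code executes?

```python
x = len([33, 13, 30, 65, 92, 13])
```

len() always returns int

int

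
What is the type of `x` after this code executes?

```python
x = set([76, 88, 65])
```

set() constructor returns set

set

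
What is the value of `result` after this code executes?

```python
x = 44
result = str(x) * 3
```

x = 44; result = '444444'

'444444'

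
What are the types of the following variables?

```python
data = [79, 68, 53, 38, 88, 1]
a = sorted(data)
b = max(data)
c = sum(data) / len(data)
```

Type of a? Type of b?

sorted() returns list; max of ints returns int

list, int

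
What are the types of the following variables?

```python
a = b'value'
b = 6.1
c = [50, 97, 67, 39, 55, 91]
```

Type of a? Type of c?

a is assigned a bytes literal (b'...' prefix); c is assigned a list literal (square brackets)

bytes, list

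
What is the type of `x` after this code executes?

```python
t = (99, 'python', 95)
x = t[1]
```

Index 1 of tuple is a str literal

str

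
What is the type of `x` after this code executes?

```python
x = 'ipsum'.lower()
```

str.lower() returns str

str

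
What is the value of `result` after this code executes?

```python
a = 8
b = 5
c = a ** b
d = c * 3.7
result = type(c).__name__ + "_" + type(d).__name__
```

a is int; b is int; c is int; d is float; result = 'int_float'

'int_float'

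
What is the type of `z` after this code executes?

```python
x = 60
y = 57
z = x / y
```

int / int = float

float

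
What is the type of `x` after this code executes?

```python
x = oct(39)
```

oct() returns str representation

str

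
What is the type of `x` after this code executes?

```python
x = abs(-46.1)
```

abs() of float returns float

float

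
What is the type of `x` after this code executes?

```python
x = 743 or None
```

'or' returns first truthy value

int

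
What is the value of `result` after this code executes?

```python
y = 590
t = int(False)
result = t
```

y = 590; t = 0; result = 0

0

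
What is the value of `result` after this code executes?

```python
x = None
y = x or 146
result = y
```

x = None; y = 146; result = 146

146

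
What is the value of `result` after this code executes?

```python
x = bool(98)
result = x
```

x = True; result = True

True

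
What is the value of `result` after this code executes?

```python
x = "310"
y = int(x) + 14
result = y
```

x = '310'; y = 324; result = 324

324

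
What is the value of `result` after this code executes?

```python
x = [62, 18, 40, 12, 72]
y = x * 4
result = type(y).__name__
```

x is list; y is list; result = 'list'

'list'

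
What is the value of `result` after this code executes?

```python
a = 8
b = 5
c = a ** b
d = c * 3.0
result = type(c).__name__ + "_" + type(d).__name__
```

a is int; b is int; c is int; d is float; result = 'int_float'

'int_float'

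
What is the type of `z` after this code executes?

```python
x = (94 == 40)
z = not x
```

'not' returns bool

bool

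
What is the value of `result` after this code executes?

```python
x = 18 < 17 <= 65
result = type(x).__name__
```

x is bool; result = 'bool'

'bool'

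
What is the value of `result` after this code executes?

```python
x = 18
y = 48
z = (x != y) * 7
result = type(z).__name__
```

x is int; y is int; z is int; result = 'int'

'int'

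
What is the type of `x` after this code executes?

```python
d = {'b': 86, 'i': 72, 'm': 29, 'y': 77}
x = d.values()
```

.values() returns dict_values view

dict_values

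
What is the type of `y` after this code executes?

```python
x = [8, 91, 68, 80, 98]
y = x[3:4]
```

Slicing a list returns a list

list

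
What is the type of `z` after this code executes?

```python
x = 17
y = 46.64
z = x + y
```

int + float = float

float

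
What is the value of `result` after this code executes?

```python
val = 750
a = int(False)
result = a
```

val = 750; a = 0; result = 0

0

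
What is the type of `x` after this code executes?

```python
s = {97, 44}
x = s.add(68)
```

set.add() returns None (mutates in place)

NoneType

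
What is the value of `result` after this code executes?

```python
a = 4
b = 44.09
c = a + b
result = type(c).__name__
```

a is int; b is float; c is float; result = 'float'

'float'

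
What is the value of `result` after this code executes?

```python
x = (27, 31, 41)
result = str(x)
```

x = (27, 31, 41); result = '(27, 31, 41)'

'(27, 31, 41)'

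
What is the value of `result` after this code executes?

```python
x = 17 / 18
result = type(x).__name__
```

x is float; result = 'float'

'float'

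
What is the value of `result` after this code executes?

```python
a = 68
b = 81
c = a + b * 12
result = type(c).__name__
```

a is int; b is int; c is int; result = 'int'

'int'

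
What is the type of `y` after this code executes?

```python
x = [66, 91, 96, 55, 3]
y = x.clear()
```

list.clear() returns None

NoneType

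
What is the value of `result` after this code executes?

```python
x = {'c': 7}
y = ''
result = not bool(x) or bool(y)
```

x = {'c': 7}; y = ''; result = False

False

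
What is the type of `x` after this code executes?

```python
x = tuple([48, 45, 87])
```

tuple() constructor returns tuple

tuple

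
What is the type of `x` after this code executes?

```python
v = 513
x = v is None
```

'is' comparison returns bool

bool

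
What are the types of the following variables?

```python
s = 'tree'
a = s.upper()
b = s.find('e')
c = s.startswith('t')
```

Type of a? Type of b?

upper() returns str; find() returns int

str, int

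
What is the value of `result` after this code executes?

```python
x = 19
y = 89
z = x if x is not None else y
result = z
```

x = 19; y = 89; z = 19; result = 19

19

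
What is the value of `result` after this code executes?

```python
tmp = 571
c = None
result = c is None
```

tmp = 571; c = None; result = True

True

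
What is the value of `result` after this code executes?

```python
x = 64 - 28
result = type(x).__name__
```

x is int; result = 'int'

'int'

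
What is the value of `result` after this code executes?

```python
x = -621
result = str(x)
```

x = -621; result = '-621'

'-621'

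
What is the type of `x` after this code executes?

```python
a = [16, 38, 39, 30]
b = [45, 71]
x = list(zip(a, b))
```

list(zip()) returns a list of tuples

list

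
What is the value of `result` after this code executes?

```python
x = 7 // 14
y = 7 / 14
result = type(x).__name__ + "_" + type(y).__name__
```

x is int; y is float; result = 'int_float'

'int_float'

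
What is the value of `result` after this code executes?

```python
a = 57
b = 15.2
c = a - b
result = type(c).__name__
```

a is int; b is float; c is float; result = 'float'

'float'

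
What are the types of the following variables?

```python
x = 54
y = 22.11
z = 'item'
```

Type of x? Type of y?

x is assigned a bare integer (no decimal point), so it is an int; y is assigned a number with a decimal point, so it is a float

int, float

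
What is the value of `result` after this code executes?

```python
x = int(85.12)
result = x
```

x = 85; result = 85

85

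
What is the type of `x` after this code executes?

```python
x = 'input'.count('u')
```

str.count() returns int

int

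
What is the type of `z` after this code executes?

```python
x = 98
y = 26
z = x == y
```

Equality comparison returns bool

bool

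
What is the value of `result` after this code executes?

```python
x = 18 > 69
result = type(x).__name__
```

x is bool; result = 'bool'

'bool'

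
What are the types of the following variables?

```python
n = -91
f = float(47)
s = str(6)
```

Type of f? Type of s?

f is assigned the result of calling float(), which returns a float; s is assigned the result of calling str(), which returns a str

float, str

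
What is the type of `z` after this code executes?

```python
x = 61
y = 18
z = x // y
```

int // int = int

int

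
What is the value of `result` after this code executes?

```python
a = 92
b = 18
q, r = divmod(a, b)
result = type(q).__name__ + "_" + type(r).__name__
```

a is int; b is int; q is int; r is int; result = 'int_int'

'int_int'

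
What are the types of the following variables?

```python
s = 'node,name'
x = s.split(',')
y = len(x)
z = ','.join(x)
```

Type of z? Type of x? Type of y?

str.join() returns str; str.split() returns list; len() returns int

str, list, int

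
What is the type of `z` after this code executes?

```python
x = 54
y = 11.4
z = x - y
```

int - float = float

float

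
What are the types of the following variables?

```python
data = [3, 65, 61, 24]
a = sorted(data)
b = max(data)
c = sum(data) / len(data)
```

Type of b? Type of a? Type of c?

max of ints returns int; sorted() returns list; int / int = float

int, list, float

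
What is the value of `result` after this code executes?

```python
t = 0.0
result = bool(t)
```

t = 0.0; result = False

False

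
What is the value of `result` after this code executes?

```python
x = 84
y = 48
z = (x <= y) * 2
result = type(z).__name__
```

x is int; y is int; z is int; result = 'int'

'int'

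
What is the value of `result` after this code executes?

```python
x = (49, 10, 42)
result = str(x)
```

x = (49, 10, 42); result = '(49, 10, 42)'

'(49, 10, 42)'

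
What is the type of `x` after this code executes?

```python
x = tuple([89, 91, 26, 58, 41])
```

tuple() constructor returns tuple

tuple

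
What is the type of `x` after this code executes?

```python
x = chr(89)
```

chr() returns str (single char)

str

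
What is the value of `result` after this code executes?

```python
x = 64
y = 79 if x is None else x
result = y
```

x = 64; y = 64; result = 64

64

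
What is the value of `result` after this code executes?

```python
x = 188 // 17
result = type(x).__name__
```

x is int; result = 'int'

'int'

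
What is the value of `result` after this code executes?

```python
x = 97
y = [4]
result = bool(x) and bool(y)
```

x = 97; y = [4]; result = True

True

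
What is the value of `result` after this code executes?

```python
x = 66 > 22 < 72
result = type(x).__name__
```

x is bool; result = 'bool'

'bool'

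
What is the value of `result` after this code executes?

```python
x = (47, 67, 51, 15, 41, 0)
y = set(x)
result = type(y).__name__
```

x is tuple; y is set; result = 'set'

'set'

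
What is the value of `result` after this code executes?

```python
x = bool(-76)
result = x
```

x = True; result = True

True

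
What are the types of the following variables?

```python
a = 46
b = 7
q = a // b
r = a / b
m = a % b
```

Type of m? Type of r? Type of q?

% of ints returns int; / returns float; // returns int

int, float, int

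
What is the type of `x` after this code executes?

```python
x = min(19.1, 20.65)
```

min() of floats returns float

float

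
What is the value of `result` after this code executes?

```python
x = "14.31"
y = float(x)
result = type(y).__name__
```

x is str; y is float; result = 'float'

'float'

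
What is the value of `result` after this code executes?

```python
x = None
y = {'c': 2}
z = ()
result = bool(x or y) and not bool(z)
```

x = None; y = {'c': 2}; z = (); result = True

True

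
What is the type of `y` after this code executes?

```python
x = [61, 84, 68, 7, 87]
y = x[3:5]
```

Slicing a list returns a list

list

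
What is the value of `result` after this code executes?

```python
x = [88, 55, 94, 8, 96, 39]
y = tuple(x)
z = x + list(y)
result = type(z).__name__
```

x is list; y is tuple; z is list; result = 'list'

'list'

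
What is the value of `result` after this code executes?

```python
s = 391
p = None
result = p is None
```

s = 391; p = None; result = True

True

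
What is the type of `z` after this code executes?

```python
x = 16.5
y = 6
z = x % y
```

float % int = float

float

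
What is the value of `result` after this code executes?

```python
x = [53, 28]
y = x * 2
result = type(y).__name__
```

x is list; y is list; result = 'list'

'list'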